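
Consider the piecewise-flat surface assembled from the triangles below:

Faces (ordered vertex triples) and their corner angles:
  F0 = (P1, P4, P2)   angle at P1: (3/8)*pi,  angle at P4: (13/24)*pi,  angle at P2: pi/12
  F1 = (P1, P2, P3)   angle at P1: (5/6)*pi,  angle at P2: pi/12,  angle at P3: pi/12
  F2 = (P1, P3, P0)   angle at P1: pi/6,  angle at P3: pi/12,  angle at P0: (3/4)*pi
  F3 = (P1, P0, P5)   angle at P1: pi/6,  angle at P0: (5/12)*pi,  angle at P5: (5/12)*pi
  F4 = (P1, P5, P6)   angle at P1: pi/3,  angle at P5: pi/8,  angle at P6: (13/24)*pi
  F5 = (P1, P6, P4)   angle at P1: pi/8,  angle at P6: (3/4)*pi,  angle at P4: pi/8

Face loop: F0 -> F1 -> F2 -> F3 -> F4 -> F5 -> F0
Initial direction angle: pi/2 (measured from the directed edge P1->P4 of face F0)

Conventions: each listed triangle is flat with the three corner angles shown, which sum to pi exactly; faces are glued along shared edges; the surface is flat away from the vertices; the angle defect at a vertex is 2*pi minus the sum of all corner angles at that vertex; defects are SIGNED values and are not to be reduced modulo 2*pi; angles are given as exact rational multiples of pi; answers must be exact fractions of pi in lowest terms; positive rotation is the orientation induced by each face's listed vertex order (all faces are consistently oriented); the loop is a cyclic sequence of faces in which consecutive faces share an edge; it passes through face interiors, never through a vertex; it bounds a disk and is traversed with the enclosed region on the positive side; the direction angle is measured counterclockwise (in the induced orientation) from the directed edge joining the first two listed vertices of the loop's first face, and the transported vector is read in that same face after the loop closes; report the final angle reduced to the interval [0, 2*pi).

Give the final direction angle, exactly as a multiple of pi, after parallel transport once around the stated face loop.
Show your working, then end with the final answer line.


enclosed vertex P1: corner angles sum to 2*pi, defect = 2*pi - 2*pi = 0
the rotation equals the total enclosed defect, so the final angle is initial + defects (mod 2*pi)
final angle = pi/2 + 0 = pi/2 (mod 2*pi)

Answer: final direction angle = pi/2


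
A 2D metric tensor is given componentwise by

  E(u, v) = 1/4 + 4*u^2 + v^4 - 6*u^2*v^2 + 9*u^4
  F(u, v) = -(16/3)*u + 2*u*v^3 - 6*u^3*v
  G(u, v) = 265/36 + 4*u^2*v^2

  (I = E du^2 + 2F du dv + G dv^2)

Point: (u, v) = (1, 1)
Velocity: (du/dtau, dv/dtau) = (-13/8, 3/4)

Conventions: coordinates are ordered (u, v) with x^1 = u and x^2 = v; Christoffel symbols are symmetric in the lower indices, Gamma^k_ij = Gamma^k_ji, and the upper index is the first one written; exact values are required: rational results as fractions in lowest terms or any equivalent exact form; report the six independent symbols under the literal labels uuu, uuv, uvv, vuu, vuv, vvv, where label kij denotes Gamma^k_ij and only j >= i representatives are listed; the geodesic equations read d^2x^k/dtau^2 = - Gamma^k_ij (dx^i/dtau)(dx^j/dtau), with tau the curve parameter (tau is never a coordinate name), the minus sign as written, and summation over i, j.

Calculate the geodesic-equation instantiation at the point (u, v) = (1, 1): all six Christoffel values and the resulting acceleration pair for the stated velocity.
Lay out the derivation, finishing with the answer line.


E = 33/4, F = -28/3, G = 409/36 at the point
E_u = 32, E_v = -8, F_u = -64/3, F_v = 0, G_u = 8, G_v = 8
EG - F^2 = 953/144;  g^inv = (144/953) * [[409/36, 28/3], [28/3, 33/4]]
first-kind symbols [ij,l] = (1/2)(d_i g_jl + d_j g_il - d_l g_ij): [uu,u] = E_u/2 = 16, [uu,v] = F_u - E_v/2 = -52/3, [uv,u] = E_v/2 = -4, [uv,v] = G_u/2 = 4, [vv,u] = F_v - G_u/2 = -4, [vv,v] = G_v/2 = 4
Gamma^u_ij = (G*[ij,u] - F*[ij,v])/(EG - F^2), Gamma^v_ij = (E*[ij,v] - F*[ij,u])/(EG - F^2)
Gamma_uuu = 2880/953, Gamma_uuv = -1168/953, Gamma_uvv = -1168/953, Gamma_vuu = 912/953, Gamma_vuv = -624/953, Gamma_vvv = -624/953
d^2u/dtau^2 = -(Gamma_uuu*(-13/8)^2 + 2*Gamma_uuv*(-13/8)*(3/4) + Gamma_uvv*(3/4)^2) = -9795/953
d^2v/dtau^2 = -(Gamma_vuu*(-13/8)^2 + 2*Gamma_vuv*(-13/8)*(3/4) + Gamma_vvv*(3/4)^2) = -14313/3812

Answer: Gamma_uuu = 2880/953, Gamma_uuv = -1168/953, Gamma_uvv = -1168/953, Gamma_vuu = 912/953, Gamma_vuv = -624/953, Gamma_vvv = -624/953; accelerations (d^2u/dtau^2, d^2v/dtau^2) = (-9795/953, -14313/3812)


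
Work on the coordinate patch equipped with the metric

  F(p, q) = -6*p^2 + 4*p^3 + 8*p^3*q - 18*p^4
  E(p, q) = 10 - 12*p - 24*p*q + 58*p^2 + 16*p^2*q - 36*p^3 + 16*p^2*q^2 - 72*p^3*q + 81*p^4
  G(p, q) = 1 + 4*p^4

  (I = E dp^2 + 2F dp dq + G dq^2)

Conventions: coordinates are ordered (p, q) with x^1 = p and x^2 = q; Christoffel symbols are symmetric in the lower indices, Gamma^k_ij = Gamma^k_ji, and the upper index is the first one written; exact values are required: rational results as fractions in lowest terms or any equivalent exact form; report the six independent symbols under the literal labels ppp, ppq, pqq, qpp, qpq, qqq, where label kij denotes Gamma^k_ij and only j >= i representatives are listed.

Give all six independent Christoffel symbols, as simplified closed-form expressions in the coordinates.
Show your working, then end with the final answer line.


E = 10 - 12*p - 24*p*q + 58*p^2 + 16*p^2*q - 36*p^3 + 16*p^2*q^2 - 72*p^3*q + 81*p^4; F = -6*p^2 + 4*p^3 + 8*p^3*q - 18*p^4; G = 1 + 4*p^4
Gamma^k_ij = (1/2) g^{kl} (d_i g_jl + d_j g_il - d_l g_ij), with g^inv = (1/(EG-F^2)) [[G, -F], [-F, E]]
first partials: E_p = -12 - 24*q + 116*p + 32*p*q - 108*p^2 + 32*p*q^2 - 216*p^2*q + 324*p^3, E_q = -24*p + 16*p^2 + 32*p^2*q - 72*p^3, F_p = -12*p + 12*p^2 + 24*p^2*q - 72*p^3, F_q = 8*p^3, G_p = 16*p^3, G_q = 0
D = EG - F^2 = 10 - 12*p - 24*p*q + 58*p^2 + 16*p^2*q - 36*p^3 + 16*p^2*q^2 - 72*p^3*q + 85*p^4
expanded: Gamma^p_pp = (G E_p - 2F F_p + F E_q)/(2D), Gamma^p_pq = (G E_q - F G_p)/(2D), Gamma^p_qq = (2G F_q - G G_p - F G_q)/(2D), Gamma^q_pp = (2E F_p - E E_q - F E_p)/(2D), Gamma^q_pq = (E G_p - F E_q)/(2D), Gamma^q_qq = (E G_q - 2F F_q + F G_p)/(2D); substitute and cancel common factors

Answer: Gamma_ppp = (162*p^3 - 108*p^2*q - 54*p^2 + 16*p*q^2 + 16*p*q + 58*p - 12*q - 6)/(85*p^4 - 72*p^3*q - 36*p^3 + 16*p^2*q^2 + 16*p^2*q + 58*p^2 - 24*p*q - 12*p + 10), Gamma_ppq = (-36*p^3 + 16*p^2*q + 8*p^2 - 12*p)/(85*p^4 - 72*p^3*q - 36*p^3 + 16*p^2*q^2 + 16*p^2*q + 58*p^2 - 24*p*q - 12*p + 10), Gamma_pqq = 0, Gamma_qpp = (-36*p^3 + 8*p^2*q + 4*p^2)/(85*p^4 - 72*p^3*q - 36*p^3 + 16*p^2*q^2 + 16*p^2*q + 58*p^2 - 24*p*q - 12*p + 10), Gamma_qpq = 8*p^3/(85*p^4 - 72*p^3*q - 36*p^3 + 16*p^2*q^2 + 16*p^2*q + 58*p^2 - 24*p*q - 12*p + 10), Gamma_qqq = 0


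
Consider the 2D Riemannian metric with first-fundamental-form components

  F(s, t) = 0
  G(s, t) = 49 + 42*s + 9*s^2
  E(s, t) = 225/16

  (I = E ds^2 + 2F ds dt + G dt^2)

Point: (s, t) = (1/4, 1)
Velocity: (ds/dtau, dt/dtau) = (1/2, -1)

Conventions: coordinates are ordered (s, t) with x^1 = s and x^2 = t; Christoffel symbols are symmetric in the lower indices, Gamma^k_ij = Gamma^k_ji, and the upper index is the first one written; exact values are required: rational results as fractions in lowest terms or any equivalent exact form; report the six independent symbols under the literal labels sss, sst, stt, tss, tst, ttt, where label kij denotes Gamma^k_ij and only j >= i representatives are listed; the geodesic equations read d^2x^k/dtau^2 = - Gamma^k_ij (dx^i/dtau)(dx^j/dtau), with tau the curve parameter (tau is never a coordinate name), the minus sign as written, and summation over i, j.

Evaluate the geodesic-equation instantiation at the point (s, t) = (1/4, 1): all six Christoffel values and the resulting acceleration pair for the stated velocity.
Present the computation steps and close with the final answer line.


E = 225/16, F = 0, G = 961/16 at the point
E_s = 0, E_t = 0, F_s = 0, F_t = 0, G_s = 93/2, G_t = 0
EG - F^2 = 216225/256;  g^inv = (256/216225) * [[961/16, 0], [0, 225/16]]
first-kind symbols [ij,l] = (1/2)(d_i g_jl + d_j g_il - d_l g_ij): [ss,s] = E_s/2 = 0, [ss,t] = F_s - E_t/2 = 0, [st,s] = E_t/2 = 0, [st,t] = G_s/2 = 93/4, [tt,s] = F_t - G_s/2 = -93/4, [tt,t] = G_t/2 = 0
Gamma^s_ij = (G*[ij,s] - F*[ij,t])/(EG - F^2), Gamma^t_ij = (E*[ij,t] - F*[ij,s])/(EG - F^2)
Gamma_sss = 0, Gamma_sst = 0, Gamma_stt = -124/75, Gamma_tss = 0, Gamma_tst = 12/31, Gamma_ttt = 0
d^2s/dtau^2 = -(Gamma_sss*(1/2)^2 + 2*Gamma_sst*(1/2)*(-1) + Gamma_stt*(-1)^2) = 124/75
d^2t/dtau^2 = -(Gamma_tss*(1/2)^2 + 2*Gamma_tst*(1/2)*(-1) + Gamma_ttt*(-1)^2) = 12/31

Answer: Gamma_sss = 0, Gamma_sst = 0, Gamma_stt = -124/75, Gamma_tss = 0, Gamma_tst = 12/31, Gamma_ttt = 0; accelerations (d^2s/dtau^2, d^2t/dtau^2) = (124/75, 12/31)


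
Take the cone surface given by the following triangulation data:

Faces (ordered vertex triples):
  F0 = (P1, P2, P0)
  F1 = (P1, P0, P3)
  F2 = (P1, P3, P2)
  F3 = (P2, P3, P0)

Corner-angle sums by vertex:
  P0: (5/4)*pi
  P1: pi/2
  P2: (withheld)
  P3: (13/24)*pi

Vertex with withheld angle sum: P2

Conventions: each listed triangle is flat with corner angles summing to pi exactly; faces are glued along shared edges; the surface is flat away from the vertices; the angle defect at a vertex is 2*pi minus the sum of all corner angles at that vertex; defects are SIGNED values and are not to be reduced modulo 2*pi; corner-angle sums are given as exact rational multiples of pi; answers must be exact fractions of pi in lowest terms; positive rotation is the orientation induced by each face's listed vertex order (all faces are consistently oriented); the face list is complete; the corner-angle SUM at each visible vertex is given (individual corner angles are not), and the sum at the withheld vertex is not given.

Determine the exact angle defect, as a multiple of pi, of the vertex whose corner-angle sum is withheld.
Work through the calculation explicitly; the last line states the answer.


V = 4, E = 6, F = 4; chi = V - E + F = 2
Gauss-Bonnet: total defect = 2*pi*chi = 4*pi; visible defects sum to (89/24)*pi

Answer: defect(P2) = (7/24)*pi


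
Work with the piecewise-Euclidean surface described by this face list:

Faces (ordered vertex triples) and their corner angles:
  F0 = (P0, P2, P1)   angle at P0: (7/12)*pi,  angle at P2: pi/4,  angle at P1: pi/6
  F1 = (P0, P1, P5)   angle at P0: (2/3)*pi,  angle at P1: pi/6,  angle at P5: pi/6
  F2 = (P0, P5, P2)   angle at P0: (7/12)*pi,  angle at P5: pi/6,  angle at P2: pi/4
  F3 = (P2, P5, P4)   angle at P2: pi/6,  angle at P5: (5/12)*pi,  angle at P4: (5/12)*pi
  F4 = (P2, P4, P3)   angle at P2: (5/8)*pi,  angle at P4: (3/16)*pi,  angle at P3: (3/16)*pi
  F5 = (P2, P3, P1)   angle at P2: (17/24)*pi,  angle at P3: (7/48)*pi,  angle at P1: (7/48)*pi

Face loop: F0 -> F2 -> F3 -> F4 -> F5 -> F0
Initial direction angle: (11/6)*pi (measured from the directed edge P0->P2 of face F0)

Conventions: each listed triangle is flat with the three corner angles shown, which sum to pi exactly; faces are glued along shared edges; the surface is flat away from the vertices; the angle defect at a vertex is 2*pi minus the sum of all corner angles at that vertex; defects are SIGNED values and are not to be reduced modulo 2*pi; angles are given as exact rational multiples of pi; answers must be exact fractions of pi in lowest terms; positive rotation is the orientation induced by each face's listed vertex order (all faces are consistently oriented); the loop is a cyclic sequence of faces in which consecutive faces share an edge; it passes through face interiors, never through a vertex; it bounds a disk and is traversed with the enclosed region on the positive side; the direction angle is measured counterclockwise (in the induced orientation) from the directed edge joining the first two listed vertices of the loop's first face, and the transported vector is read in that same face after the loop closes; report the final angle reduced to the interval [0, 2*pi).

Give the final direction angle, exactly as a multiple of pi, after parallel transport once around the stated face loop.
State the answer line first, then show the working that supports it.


Answer: final direction angle = (11/6)*pi

enclosed vertex P2: corner angles sum to 2*pi, defect = 2*pi - 2*pi = 0
final direction = starting direction + enclosed defect total, reduced mod 2*pi (induced orientation)
final angle = (11/6)*pi + 0 = (11/6)*pi (mod 2*pi)


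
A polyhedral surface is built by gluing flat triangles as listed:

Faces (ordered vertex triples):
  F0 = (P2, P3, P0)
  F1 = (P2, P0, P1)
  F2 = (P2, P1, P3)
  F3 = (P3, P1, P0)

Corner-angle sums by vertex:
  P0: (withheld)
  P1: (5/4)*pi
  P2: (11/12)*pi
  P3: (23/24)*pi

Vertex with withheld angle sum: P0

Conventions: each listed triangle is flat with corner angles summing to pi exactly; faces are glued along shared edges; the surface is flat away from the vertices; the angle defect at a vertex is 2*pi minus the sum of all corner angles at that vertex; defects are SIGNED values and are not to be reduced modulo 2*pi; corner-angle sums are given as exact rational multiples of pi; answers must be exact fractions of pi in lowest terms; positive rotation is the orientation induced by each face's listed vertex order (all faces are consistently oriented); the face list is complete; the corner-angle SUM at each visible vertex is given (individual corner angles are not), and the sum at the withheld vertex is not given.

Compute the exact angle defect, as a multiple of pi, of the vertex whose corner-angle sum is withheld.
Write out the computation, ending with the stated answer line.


V = 4, E = 6, F = 4; chi = V - E + F = 2
Gauss-Bonnet: total defect = 2*pi*chi = 4*pi; visible defects sum to (23/8)*pi

Answer: defect(P0) = (9/8)*pi


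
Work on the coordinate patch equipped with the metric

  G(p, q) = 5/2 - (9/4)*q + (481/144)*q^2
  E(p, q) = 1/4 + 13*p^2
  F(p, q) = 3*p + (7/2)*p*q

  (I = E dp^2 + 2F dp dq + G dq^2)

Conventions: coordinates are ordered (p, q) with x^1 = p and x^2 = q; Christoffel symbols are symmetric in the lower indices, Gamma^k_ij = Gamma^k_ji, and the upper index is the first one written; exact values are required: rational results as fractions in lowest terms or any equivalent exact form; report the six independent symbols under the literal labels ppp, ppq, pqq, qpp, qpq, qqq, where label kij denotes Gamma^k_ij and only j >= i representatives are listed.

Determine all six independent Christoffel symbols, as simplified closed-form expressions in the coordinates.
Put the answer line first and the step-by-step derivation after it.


Answer: Gamma_ppp = (17956*p*q^2 - 28944*p*q + 13536*p)/(17956*p^2*q^2 - 28944*p^2*q + 13536*p^2 + 481*q^2 - 324*q + 360), Gamma_ppq = 0, Gamma_pqq = (-8040*p*q + 6984*p)/(17956*p^2*q^2 - 28944*p^2*q + 13536*p^2 + 481*q^2 - 324*q + 360), Gamma_qpp = (504*q + 432)/(17956*p^2*q^2 - 28944*p^2*q + 13536*p^2 + 481*q^2 - 324*q + 360), Gamma_qpq = 0, Gamma_qqq = (17956*p^2*q - 14472*p^2 + 481*q - 162)/(17956*p^2*q^2 - 28944*p^2*q + 13536*p^2 + 481*q^2 - 324*q + 360)

E = 1/4 + 13*p^2; F = 3*p + (7/2)*p*q; G = 5/2 - (9/4)*q + (481/144)*q^2
Gamma^k_ij = (1/2) g^{kl} (d_i g_jl + d_j g_il - d_l g_ij), with g^inv = (1/(EG-F^2)) [[G, -F], [-F, E]]
first partials: E_p = 26*p, E_q = 0, F_p = 3 + (7/2)*q, F_q = (7/2)*p, G_p = 0, G_q = -9/4 + (481/72)*q
D = EG - F^2 = 5/8 - (9/16)*q + (481/576)*q^2 + (47/2)*p^2 - (201/4)*p^2*q + (4489/144)*p^2*q^2
expanded: Gamma^p_pp = (G E_p - 2F F_p + F E_q)/(2D), Gamma^p_pq = (G E_q - F G_p)/(2D), Gamma^p_qq = (2G F_q - G G_p - F G_q)/(2D), Gamma^q_pp = (2E F_p - E E_q - F E_p)/(2D), Gamma^q_pq = (E G_p - F E_q)/(2D), Gamma^q_qq = (E G_q - 2F F_q + F G_p)/(2D); substitute and cancel common factors


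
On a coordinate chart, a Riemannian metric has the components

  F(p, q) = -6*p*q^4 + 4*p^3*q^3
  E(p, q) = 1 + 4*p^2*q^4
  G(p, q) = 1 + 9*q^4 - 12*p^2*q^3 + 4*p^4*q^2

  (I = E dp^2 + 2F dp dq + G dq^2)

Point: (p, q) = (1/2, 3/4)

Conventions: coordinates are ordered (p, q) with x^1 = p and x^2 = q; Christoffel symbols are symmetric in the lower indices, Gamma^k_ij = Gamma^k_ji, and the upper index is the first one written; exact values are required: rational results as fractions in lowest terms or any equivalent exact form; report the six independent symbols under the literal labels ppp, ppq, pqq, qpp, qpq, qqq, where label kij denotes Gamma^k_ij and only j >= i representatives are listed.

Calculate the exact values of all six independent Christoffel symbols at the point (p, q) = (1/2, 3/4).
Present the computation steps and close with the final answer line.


E = 337/256, F = -189/256, G = 697/256 at the point
E_p = 81/64, E_q = 27/16, F_p = -81/128, F_q = -135/32, G_p = -63/16, G_q = 21/2
EG - F^2 = 389/128;  g^inv = (128/389) * [[697/256, 189/256], [189/256, 337/256]]
first-kind symbols [ij,l] = (1/2)(d_i g_jl + d_j g_il - d_l g_ij): [pp,p] = E_p/2 = 81/128, [pp,q] = F_p - E_q/2 = -189/128, [pq,p] = E_q/2 = 27/32, [pq,q] = G_p/2 = -63/32, [qq,p] = F_q - G_p/2 = -9/4, [qq,q] = G_q/2 = 21/4
Gamma^p_ij = (G*[ij,p] - F*[ij,q])/(EG - F^2), Gamma^q_ij = (E*[ij,q] - F*[ij,p])/(EG - F^2)

Answer: Gamma_ppp = 81/389, Gamma_ppq = 108/389, Gamma_pqq = -288/389, Gamma_qpp = -189/389, Gamma_qpq = -252/389, Gamma_qqq = 672/389


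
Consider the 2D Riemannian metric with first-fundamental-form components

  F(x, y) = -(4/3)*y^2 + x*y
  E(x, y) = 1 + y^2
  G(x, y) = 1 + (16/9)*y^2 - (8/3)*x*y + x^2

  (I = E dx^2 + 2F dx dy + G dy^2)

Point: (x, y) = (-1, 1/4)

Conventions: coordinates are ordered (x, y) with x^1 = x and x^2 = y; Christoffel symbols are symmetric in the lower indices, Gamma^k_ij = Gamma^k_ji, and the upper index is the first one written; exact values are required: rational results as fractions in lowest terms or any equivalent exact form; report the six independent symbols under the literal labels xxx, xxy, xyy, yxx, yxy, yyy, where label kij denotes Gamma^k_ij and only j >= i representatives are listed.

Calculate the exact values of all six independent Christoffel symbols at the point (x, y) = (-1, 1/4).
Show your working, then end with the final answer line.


E = 17/16, F = -1/3, G = 25/9 at the point
E_x = 0, E_y = 1/2, F_x = 1/4, F_y = -5/3, G_x = -8/3, G_y = 32/9
EG - F^2 = 409/144;  g^inv = (144/409) * [[25/9, 1/3], [1/3, 17/16]]
first-kind symbols [ij,l] = (1/2)(d_i g_jl + d_j g_il - d_l g_ij): [xx,x] = E_x/2 = 0, [xx,y] = F_x - E_y/2 = 0, [xy,x] = E_y/2 = 1/4, [xy,y] = G_x/2 = -4/3, [yy,x] = F_y - G_x/2 = -1/3, [yy,y] = G_y/2 = 16/9
Gamma^x_ij = (G*[ij,x] - F*[ij,y])/(EG - F^2), Gamma^y_ij = (E*[ij,y] - F*[ij,x])/(EG - F^2)

Answer: Gamma_xxx = 0, Gamma_xxy = 36/409, Gamma_xyy = -48/409, Gamma_yxx = 0, Gamma_yxy = -192/409, Gamma_yyy = 256/409


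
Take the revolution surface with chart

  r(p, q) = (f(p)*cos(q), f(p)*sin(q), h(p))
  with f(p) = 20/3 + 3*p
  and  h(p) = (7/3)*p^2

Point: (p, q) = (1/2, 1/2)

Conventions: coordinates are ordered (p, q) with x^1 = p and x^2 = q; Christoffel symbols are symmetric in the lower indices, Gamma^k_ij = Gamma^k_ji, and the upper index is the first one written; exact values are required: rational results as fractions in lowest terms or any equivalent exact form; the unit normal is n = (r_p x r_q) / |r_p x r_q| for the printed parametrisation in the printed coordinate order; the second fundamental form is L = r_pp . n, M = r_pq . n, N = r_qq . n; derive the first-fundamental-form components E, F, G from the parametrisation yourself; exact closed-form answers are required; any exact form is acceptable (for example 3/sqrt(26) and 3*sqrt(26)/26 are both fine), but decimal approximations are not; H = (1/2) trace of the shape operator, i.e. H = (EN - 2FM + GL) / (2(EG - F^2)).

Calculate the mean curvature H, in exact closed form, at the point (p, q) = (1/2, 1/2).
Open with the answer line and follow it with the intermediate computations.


Answer: H = 1713*sqrt(130)/118300

f = 49/6, f' = 3, f'' = 0, h' = 7/3, h'' = 14/3
E = 130/9, F = 0, G = 2401/36; answer radicand W^2 = 130/9
unnormalised second-form numerators: l = 14, m = 0, n = 343/18; L = l/sqrt(130/9), and similarly M = m/sqrt(W^2), N = n/sqrt(W^2)
H = (E*n - 2*F*m + G*l) / (2*(EG - F^2)*sqrt(W^2)); E*n - 2*F*m + G*l = 195853/162, EG - F^2 = 156065/162, so H = (571/910)/sqrt(130/9)


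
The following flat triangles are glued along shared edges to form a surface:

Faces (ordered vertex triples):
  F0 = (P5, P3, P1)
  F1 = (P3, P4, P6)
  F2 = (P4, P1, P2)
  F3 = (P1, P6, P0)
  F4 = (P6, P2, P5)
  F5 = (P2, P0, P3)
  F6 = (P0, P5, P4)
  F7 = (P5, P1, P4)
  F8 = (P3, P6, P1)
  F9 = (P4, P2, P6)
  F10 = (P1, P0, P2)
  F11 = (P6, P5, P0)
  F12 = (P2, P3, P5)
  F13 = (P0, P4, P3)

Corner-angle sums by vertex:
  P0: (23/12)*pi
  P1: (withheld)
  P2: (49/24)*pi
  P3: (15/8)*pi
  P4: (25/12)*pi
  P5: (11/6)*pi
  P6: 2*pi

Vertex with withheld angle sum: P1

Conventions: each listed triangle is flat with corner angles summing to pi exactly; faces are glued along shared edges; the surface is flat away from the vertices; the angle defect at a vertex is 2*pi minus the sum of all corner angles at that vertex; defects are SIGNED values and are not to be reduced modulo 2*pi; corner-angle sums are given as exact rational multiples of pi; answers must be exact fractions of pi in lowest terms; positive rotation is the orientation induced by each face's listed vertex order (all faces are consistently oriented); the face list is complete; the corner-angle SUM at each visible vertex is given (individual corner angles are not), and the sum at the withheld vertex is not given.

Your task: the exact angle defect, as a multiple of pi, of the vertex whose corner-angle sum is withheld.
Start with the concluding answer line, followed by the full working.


Answer: defect(P1) = -pi/4

V = 7, E = 21, F = 14; chi = V - E + F = 0
Gauss-Bonnet: total defect = 2*pi*chi = 0; visible defects sum to pi/4


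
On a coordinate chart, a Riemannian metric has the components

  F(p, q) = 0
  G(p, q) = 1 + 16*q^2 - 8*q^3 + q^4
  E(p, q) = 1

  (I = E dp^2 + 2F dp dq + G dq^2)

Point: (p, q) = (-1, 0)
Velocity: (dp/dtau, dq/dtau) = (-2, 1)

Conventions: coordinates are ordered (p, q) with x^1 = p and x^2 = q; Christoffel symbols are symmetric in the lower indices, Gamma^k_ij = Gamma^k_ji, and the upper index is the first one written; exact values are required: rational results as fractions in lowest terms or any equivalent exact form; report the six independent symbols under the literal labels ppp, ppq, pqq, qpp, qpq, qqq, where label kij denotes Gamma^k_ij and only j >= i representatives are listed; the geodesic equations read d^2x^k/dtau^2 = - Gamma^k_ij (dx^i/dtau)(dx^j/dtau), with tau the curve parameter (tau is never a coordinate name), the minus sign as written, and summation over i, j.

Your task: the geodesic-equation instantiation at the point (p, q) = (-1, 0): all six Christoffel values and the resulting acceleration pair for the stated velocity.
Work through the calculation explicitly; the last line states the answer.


E = 1, F = 0, G = 1 at the point
E_p = 0, E_q = 0, F_p = 0, F_q = 0, G_p = 0, G_q = 0
EG - F^2 = 1;  g^inv = (1) * [[1, 0], [0, 1]]
first-kind symbols [ij,l] = (1/2)(d_i g_jl + d_j g_il - d_l g_ij): [pp,p] = E_p/2 = 0, [pp,q] = F_p - E_q/2 = 0, [pq,p] = E_q/2 = 0, [pq,q] = G_p/2 = 0, [qq,p] = F_q - G_p/2 = 0, [qq,q] = G_q/2 = 0
Gamma^p_ij = (G*[ij,p] - F*[ij,q])/(EG - F^2), Gamma^q_ij = (E*[ij,q] - F*[ij,p])/(EG - F^2)
Gamma_ppp = 0, Gamma_ppq = 0, Gamma_pqq = 0, Gamma_qpp = 0, Gamma_qpq = 0, Gamma_qqq = 0
d^2p/dtau^2 = -(Gamma_ppp*(-2)^2 + 2*Gamma_ppq*(-2)*(1) + Gamma_pqq*(1)^2) = 0
d^2q/dtau^2 = -(Gamma_qpp*(-2)^2 + 2*Gamma_qpq*(-2)*(1) + Gamma_qqq*(1)^2) = 0

Answer: Gamma_ppp = 0, Gamma_ppq = 0, Gamma_pqq = 0, Gamma_qpp = 0, Gamma_qpq = 0, Gamma_qqq = 0; accelerations (d^2p/dtau^2, d^2q/dtau^2) = (0, 0)


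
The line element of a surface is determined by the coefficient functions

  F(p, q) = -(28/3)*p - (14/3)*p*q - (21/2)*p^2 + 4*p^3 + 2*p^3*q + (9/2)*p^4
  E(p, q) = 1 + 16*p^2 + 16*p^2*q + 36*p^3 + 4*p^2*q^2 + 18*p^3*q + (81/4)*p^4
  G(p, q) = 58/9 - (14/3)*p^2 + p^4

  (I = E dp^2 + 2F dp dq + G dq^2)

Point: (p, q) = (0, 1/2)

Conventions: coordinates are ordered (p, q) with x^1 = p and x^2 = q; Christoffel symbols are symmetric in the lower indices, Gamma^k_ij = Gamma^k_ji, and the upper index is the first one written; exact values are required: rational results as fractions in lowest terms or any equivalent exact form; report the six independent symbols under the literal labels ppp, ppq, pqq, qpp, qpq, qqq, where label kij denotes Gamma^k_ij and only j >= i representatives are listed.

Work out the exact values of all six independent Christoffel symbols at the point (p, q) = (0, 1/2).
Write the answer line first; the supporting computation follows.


Answer: Gamma_ppp = 0, Gamma_ppq = 0, Gamma_pqq = 0, Gamma_qpp = -105/58, Gamma_qpq = 0, Gamma_qqq = 0

E = 1, F = 0, G = 58/9 at the point
E_p = 0, E_q = 0, F_p = -35/3, F_q = 0, G_p = 0, G_q = 0
EG - F^2 = 58/9;  g^inv = (9/58) * [[58/9, 0], [0, 1]]
first-kind symbols [ij,l] = (1/2)(d_i g_jl + d_j g_il - d_l g_ij): [pp,p] = E_p/2 = 0, [pp,q] = F_p - E_q/2 = -35/3, [pq,p] = E_q/2 = 0, [pq,q] = G_p/2 = 0, [qq,p] = F_q - G_p/2 = 0, [qq,q] = G_q/2 = 0
Gamma^p_ij = (G*[ij,p] - F*[ij,q])/(EG - F^2), Gamma^q_ij = (E*[ij,q] - F*[ij,p])/(EG - F^2)


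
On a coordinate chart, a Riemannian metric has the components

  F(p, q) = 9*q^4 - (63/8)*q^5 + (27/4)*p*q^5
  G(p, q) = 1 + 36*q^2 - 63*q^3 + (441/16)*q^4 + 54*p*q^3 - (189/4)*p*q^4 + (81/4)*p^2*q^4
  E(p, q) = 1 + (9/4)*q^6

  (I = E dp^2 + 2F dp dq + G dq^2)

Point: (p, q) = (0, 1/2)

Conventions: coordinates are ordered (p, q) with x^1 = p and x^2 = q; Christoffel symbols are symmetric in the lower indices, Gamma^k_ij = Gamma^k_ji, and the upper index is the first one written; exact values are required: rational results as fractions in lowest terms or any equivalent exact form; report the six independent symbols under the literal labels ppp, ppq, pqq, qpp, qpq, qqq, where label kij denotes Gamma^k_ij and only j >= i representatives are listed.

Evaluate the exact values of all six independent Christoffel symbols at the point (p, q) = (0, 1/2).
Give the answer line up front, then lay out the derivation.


Answer: Gamma_ppp = 0, Gamma_ppq = 27/497, Gamma_pqq = 18/497, Gamma_qpp = 0, Gamma_qpq = 243/497, Gamma_qqq = 162/497

E = 265/256, F = 81/256, G = 985/256 at the point
E_p = 0, E_q = 27/64, F_p = 27/128, F_q = 261/128, G_p = 243/64, G_q = 81/32
EG - F^2 = 497/128;  g^inv = (128/497) * [[985/256, -81/256], [-81/256, 265/256]]
first-kind symbols [ij,l] = (1/2)(d_i g_jl + d_j g_il - d_l g_ij): [pp,p] = E_p/2 = 0, [pp,q] = F_p - E_q/2 = 0, [pq,p] = E_q/2 = 27/128, [pq,q] = G_p/2 = 243/128, [qq,p] = F_q - G_p/2 = 9/64, [qq,q] = G_q/2 = 81/64
Gamma^p_ij = (G*[ij,p] - F*[ij,q])/(EG - F^2), Gamma^q_ij = (E*[ij,q] - F*[ij,p])/(EG - F^2)


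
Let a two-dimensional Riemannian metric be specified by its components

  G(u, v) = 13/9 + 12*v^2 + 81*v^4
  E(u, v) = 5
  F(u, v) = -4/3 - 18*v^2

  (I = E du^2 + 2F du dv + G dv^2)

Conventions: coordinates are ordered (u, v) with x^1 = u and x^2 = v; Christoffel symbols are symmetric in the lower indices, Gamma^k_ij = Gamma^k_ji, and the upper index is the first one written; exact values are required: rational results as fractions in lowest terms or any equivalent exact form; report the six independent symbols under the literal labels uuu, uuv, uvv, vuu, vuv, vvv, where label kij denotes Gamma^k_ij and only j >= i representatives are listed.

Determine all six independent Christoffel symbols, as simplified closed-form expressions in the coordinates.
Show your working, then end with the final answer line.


E = 5; F = -4/3 - 18*v^2; G = 13/9 + 12*v^2 + 81*v^4
Gamma^k_ij = (1/2) g^{kl} (d_i g_jl + d_j g_il - d_l g_ij), with g^inv = (1/(EG-F^2)) [[G, -F], [-F, E]]
first partials: E_u = 0, E_v = 0, F_u = 0, F_v = -36*v, G_u = 0, G_v = 24*v + 324*v^3
D = EG - F^2 = 49/9 + 12*v^2 + 81*v^4
expanded: Gamma^u_uu = (G E_u - 2F F_u + F E_v)/(2D), Gamma^u_uv = (G E_v - F G_u)/(2D), Gamma^u_vv = (2G F_v - G G_u - F G_v)/(2D), Gamma^v_uu = (2E F_u - E E_v - F E_u)/(2D), Gamma^v_uv = (E G_u - F E_v)/(2D), Gamma^v_vv = (E G_v - 2F F_v + F G_u)/(2D); substitute and cancel common factors

Answer: Gamma_uuu = 0, Gamma_uuv = 0, Gamma_uvv = -324*v/(729*v^4 + 108*v^2 + 49), Gamma_vuu = 0, Gamma_vuv = 0, Gamma_vvv = (1458*v^3 + 108*v)/(729*v^4 + 108*v^2 + 49)


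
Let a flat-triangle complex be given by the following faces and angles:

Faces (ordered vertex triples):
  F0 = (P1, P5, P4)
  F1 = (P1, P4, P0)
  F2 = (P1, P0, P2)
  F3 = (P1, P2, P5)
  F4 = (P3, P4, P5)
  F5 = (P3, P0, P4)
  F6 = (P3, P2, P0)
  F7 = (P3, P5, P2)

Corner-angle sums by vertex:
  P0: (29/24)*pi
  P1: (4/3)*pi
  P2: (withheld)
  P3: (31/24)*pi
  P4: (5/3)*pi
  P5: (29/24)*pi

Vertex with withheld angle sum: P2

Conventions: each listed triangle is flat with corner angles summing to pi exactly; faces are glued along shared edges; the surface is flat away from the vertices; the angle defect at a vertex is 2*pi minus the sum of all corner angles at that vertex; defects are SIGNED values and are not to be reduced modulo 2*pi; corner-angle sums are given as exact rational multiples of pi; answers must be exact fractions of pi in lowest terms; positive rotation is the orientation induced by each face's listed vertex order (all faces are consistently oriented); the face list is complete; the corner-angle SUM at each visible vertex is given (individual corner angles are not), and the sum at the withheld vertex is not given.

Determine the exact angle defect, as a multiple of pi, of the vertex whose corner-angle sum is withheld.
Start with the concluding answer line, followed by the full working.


Answer: defect(P2) = (17/24)*pi

V = 6, E = 12, F = 8; chi = V - E + F = 2
Gauss-Bonnet: total defect = 2*pi*chi = 4*pi; visible defects sum to (79/24)*pi


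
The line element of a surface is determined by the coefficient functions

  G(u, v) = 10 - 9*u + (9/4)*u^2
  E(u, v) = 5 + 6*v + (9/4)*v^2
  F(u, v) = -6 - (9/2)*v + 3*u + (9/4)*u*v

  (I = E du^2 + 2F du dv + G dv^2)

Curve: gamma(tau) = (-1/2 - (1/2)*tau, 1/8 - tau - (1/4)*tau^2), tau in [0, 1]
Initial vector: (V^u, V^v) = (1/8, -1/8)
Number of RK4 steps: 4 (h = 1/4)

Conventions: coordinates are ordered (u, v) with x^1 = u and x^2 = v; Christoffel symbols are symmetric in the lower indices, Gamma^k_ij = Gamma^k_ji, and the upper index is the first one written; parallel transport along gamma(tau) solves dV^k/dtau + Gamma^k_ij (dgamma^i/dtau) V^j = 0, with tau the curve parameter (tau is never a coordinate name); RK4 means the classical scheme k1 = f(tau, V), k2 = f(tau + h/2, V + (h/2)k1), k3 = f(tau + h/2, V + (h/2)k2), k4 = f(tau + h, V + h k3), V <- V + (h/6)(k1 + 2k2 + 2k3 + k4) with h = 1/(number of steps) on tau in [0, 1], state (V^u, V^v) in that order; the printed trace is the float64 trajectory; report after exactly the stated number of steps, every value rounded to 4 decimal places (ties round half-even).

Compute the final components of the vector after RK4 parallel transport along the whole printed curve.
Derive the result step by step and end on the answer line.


gamma'(tau) = (-1/2, -1 - (1/2)*tau); f(tau, V)^k = -Gamma^k_ij(gamma(tau)) gamma'^i(tau) V^j; h = 1/4; intermediate values shown to 6 dp
curve data and Christoffel symbols at the stage parameters:
  tau = 0.000000: gamma = (-0.500000, 0.125000), gamma' = (-0.500000, -1.000000); Gamma_uuu = 0.000000, Gamma_uuv = 0.165322, Gamma_uvv = 0.000000, Gamma_vuu = 0.000000, Gamma_vuv = -0.283409, Gamma_vvv = 0.000000
  tau = 0.125000: gamma = (-0.562500, -0.003906), gamma' = (-0.500000, -1.062500); Gamma_uuu = 0.000000, Gamma_uuv = 0.151446, Gamma_uvv = 0.000000, Gamma_vuu = 0.000000, Gamma_vuv = -0.291915, Gamma_vvv = 0.000000
  tau = 0.250000: gamma = (-0.625000, -0.140625), gamma' = (-0.500000, -1.125000); Gamma_uuu = 0.000000, Gamma_uuv = 0.136191, Gamma_uvv = 0.000000, Gamma_vuu = 0.000000, Gamma_vuv = -0.299739, Gamma_vvv = 0.000000
  tau = 0.375000: gamma = (-0.687500, -0.285156), gamma' = (-0.500000, -1.187500); Gamma_uuu = 0.000000, Gamma_uuv = 0.119576, Gamma_uvv = 0.000000, Gamma_vuu = 0.000000, Gamma_vuv = -0.306590, Gamma_vvv = 0.000000
  tau = 0.500000: gamma = (-0.750000, -0.437500), gamma' = (-0.500000, -1.250000); Gamma_uuu = 0.000000, Gamma_uuv = 0.101690, Gamma_uvv = 0.000000, Gamma_vuu = 0.000000, Gamma_vuv = -0.312164, Gamma_vvv = 0.000000
  tau = 0.625000: gamma = (-0.812500, -0.597656), gamma' = (-0.500000, -1.312500); Gamma_uuu = 0.000000, Gamma_uuv = 0.082699, Gamma_uvv = 0.000000, Gamma_vuu = 0.000000, Gamma_vuv = -0.316160, Gamma_vvv = 0.000000
  tau = 0.750000: gamma = (-0.875000, -0.765625), gamma' = (-0.500000, -1.375000); Gamma_uuu = 0.000000, Gamma_uuv = 0.062853, Gamma_uvv = 0.000000, Gamma_vuu = 0.000000, Gamma_vuv = -0.318300, Gamma_vvv = 0.000000
  tau = 0.875000: gamma = (-0.937500, -0.941406), gamma' = (-0.500000, -1.437500); Gamma_uuu = 0.000000, Gamma_uuv = 0.042476, Gamma_uvv = 0.000000, Gamma_vuu = 0.000000, Gamma_vuv = -0.318361, Gamma_vvv = 0.000000
  tau = 1.000000: gamma = (-1.000000, -1.125000), gamma' = (-0.500000, -1.500000); Gamma_uuu = 0.000000, Gamma_uuv = 0.021958, Gamma_uvv = 0.000000, Gamma_vuu = 0.000000, Gamma_vuv = -0.316194, Gamma_vvv = 0.000000
step 0: V^u = 0.1250, V^v = -0.1250
step 1: k1 = (0.010333, -0.017713), k2 = (0.010689, -0.020603), k3 = (0.010669, -0.020564), k4 = (0.010698, -0.023546); V <- V + (h/6)(k1 + 2k2 + 2k3 + k4): V^u = 0.1277, V^v = -0.1301
step 2: k1 = (0.010696, -0.023541), k2 = (0.010359, -0.026561), k3 = (0.010331, -0.026488), k4 = (0.009601, -0.029472); V <- V + (h/6)(k1 + 2k2 + 2k3 + k4): V^u = 0.1302, V^v = -0.1368
step 3: k1 = (0.009599, -0.029466), k2 = (0.008457, -0.032332), k3 = (0.008427, -0.032216), k4 = (0.006885, -0.034867); V <- V + (h/6)(k1 + 2k2 + 2k3 + k4): V^u = 0.1323, V^v = -0.1448
step 4: k1 = (0.006884, -0.034860), k2 = (0.004963, -0.037200), k3 = (0.004942, -0.037044), k4 = (0.002707, -0.038981); V <- V + (h/6)(k1 + 2k2 + 2k3 + k4): V^u = 0.1335, V^v = -0.1541

Answer: V^u = 0.1335, V^v = -0.1541


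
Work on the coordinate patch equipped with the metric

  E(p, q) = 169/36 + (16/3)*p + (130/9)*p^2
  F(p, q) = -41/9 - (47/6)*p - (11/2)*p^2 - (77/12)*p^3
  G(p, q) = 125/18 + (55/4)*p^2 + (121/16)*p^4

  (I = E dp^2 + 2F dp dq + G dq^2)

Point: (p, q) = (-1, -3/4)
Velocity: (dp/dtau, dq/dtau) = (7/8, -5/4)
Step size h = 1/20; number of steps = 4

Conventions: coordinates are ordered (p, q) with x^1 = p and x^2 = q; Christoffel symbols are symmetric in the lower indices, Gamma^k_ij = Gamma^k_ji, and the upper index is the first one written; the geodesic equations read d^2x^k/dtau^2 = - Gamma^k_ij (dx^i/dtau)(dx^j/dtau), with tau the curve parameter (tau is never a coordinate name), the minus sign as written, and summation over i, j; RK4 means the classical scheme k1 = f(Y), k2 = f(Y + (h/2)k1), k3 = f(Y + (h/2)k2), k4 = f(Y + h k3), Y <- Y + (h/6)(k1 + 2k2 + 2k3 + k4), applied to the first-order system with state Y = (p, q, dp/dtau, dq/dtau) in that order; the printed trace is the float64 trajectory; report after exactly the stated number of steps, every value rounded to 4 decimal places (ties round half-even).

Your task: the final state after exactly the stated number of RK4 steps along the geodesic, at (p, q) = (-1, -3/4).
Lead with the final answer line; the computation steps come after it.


Answer: p = -0.8832, q = -1.0240, dp/dtau = 0.2262, dq/dtau = -1.4466

f(Y) = (dp/dtau, dq/dtau, -Gamma^p_ij Y'^i Y'^j, -Gamma^q_ij Y'^i Y'^j) with the Gammas evaluated at the stage position; h = 0.050000; intermediate values shown to 6 dp
step 0: p = -1.0000, q = -0.7500, dp/dtau = 0.8750, dq/dtau = -1.2500
step 1:
  k1: at (p, q) = (-1.000000, -0.750000), (dp/dtau, dq/dtau) = (0.875000, -1.250000); Gamma_ppp = -0.712313, Gamma_ppq = 0.325132, Gamma_pqq = 2.190332, Gamma_qpp = -0.463446, Gamma_qpq = -1.070135, Gamma_qqq = -0.325132; k1 = (0.875000, -1.250000, -2.165803, -1.478076)
  k2: at (p, q) = (-0.978125, -0.781250), (dp/dtau, dq/dtau) = (0.820855, -1.286952); Gamma_ppp = -0.725959, Gamma_ppq = 0.308417, Gamma_pqq = 2.165144, Gamma_qpp = -0.469870, Gamma_qpq = -1.065455, Gamma_qqq = -0.308417; k2 = (0.820855, -1.286952, -2.445233, -1.423680)
  k3: at (p, q) = (-0.979479, -0.782174), (dp/dtau, dq/dtau) = (0.813869, -1.285592); Gamma_ppp = -0.725112, Gamma_ppq = 0.309465, Gamma_pqq = 2.166701, Gamma_qpp = -0.469464, Gamma_qpq = -1.065759, Gamma_qqq = -0.309465; k3 = (0.813869, -1.285592, -2.453117, -1.407784)
  k4: at (p, q) = (-0.959307, -0.814280), (dp/dtau, dq/dtau) = (0.752344, -1.320389); Gamma_ppp = -0.737757, Gamma_ppq = 0.293657, Gamma_pqq = 2.143531, Gamma_qpp = -0.475643, Gamma_qpq = -1.061010, Gamma_qqq = -0.293657; k4 = (0.752344, -1.320389, -2.736075, -1.326794)
  Y <- Y + (h/6)(k1 + 2k2 + 2k3 + k4): p = -0.9592, q = -0.8143, dp/dtau = 0.7525, dq/dtau = -1.3206
step 2:
  k1: at (p, q) = (-0.959193, -0.814296), (dp/dtau, dq/dtau) = (0.752512, -1.320565); Gamma_ppp = -0.737828, Gamma_ppq = 0.293567, Gamma_pqq = 2.143401, Gamma_qpp = -0.475678, Gamma_qpq = -1.060982, Gamma_qqq = -0.293567; k1 = (0.752512, -1.320565, -2.736589, -1.327369)
  k2: at (p, q) = (-0.940381, -0.847310), (dp/dtau, dq/dtau) = (0.684097, -1.353749); Gamma_ppp = -0.749659, Gamma_ppq = 0.278449, Gamma_pqq = 2.121838, Gamma_qpp = -0.481699, Gamma_qpq = -1.056139, Gamma_qqq = -0.278449; k2 = (0.684097, -1.353749, -3.021986, -1.220448)
  k3: at (p, q) = (-0.942091, -0.848139), (dp/dtau, dq/dtau) = (0.676962, -1.351076); Gamma_ppp = -0.748582, Gamma_ppq = 0.279838, Gamma_pqq = 2.123797, Gamma_qpp = -0.481141, Gamma_qpq = -1.056596, Gamma_qqq = -0.279838; k3 = (0.676962, -1.351076, -3.021839, -1.201469)
  k4: at (p, q) = (-0.925345, -0.881849), (dp/dtau, dq/dtau) = (0.601420, -1.380638); Gamma_ppp = -0.759129, Gamma_ppq = 0.266103, Gamma_pqq = 2.104631, Gamma_qpp = -0.486705, Gamma_qpq = -1.051979, Gamma_qqq = -0.266103; k4 = (0.601420, -1.380638, -3.295273, -1.063729)
  Y <- Y + (h/6)(k1 + 2k2 + 2k3 + k4): p = -0.9252, q = -0.8819, dp/dtau = 0.6015, dq/dtau = -1.3809
step 3:
  k1: at (p, q) = (-0.925226, -0.881886), (dp/dtau, dq/dtau) = (0.601516, -1.380856); Gamma_ppp = -0.759204, Gamma_ppq = 0.266004, Gamma_pqq = 2.104495, Gamma_qpp = -0.486745, Gamma_qpq = -1.051945, Gamma_qqq = -0.266004; k1 = (0.601516, -1.380856, -3.296187, -1.064184)
  k2: at (p, q) = (-0.910188, -0.916407), (dp/dtau, dq/dtau) = (0.519111, -1.407461); Gamma_ppp = -0.768679, Gamma_ppq = 0.253416, Gamma_pqq = 2.087303, Gamma_qpp = -0.491939, Gamma_qpq = -1.047520, Gamma_qqq = -0.253416; k2 = (0.519111, -1.407461, -3.557386, -0.896125)
  k3: at (p, q) = (-0.912249, -0.917073), (dp/dtau, dq/dtau) = (0.512581, -1.403259); Gamma_ppp = -0.767381, Gamma_ppq = 0.255155, Gamma_pqq = 2.089657, Gamma_qpp = -0.491216, Gamma_qpq = -1.048142, Gamma_qqq = -0.255155; k3 = (0.512581, -1.403259, -3.546141, -0.876327)
  k4: at (p, q) = (-0.899597, -0.952049), (dp/dtau, dq/dtau) = (0.424209, -1.424672); Gamma_ppp = -0.775347, Gamma_ppq = 0.244407, Gamma_pqq = 2.075203, Gamma_qpp = -0.495715, Gamma_qpq = -1.044244, Gamma_qqq = -0.244407; k4 = (0.424209, -1.424672, -3.777078, -0.676920)
  Y <- Y + (h/6)(k1 + 2k2 + 2k3 + k4): p = -0.8995, q = -0.9521, dp/dtau = 0.4242, dq/dtau = -1.4249
step 4:
  k1: at (p, q) = (-0.899484, -0.952111), (dp/dtau, dq/dtau) = (0.424180, -1.424906); Gamma_ppp = -0.775418, Gamma_ppq = 0.244309, Gamma_pqq = 2.075074, Gamma_qpp = -0.495756, Gamma_qpq = -1.044208, Gamma_qqq = -0.244309; k1 = (0.424180, -1.424906, -3.778292, -0.677037)
  k2: at (p, q) = (-0.888879, -0.987733), (dp/dtau, dq/dtau) = (0.329723, -1.441832); Gamma_ppp = -0.782086, Gamma_ppq = 0.235166, Gamma_pqq = 2.062964, Gamma_qpp = -0.499641, Gamma_qpq = -1.040793, Gamma_qqq = -0.235166; k2 = (0.329723, -1.441832, -3.980029, -0.446393)
  k3: at (p, q) = (-0.891241, -0.988157), (dp/dtau, dq/dtau) = (0.324679, -1.436066); Gamma_ppp = -0.780602, Gamma_ppq = 0.237213, Gamma_pqq = 2.065660, Gamma_qpp = -0.498767, Gamma_qpq = -1.041565, Gamma_qqq = -0.237213; k3 = (0.324679, -1.436066, -3.956486, -0.429503)
  k4: at (p, q) = (-0.883250, -1.023914), (dp/dtau, dq/dtau) = (0.226356, -1.446381); Gamma_ppp = -0.785621, Gamma_ppq = 0.230263, Gamma_pqq = 2.056537, Gamma_qpp = -0.501747, Gamma_qpq = -1.038926, Gamma_qqq = -0.230263; k4 = (0.226356, -1.446381, -4.111286, -0.172858)
  Y <- Y + (h/6)(k1 + 2k2 + 2k3 + k4): p = -0.8832, q = -1.0240, dp/dtau = 0.2262, dq/dtau = -1.4466
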